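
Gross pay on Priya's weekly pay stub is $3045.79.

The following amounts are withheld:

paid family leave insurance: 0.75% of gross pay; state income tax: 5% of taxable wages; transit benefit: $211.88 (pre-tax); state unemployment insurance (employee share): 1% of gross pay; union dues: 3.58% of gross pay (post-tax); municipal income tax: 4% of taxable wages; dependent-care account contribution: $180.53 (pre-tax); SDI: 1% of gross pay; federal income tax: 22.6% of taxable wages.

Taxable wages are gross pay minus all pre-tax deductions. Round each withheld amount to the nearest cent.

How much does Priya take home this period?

$1622.11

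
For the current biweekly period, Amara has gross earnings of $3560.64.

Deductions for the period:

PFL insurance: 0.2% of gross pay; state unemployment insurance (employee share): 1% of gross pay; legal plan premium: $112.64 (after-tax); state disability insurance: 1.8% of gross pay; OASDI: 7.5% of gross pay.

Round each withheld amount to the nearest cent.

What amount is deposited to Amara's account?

State unemployment insurance (employee share): $3560.64 × 0.01 = $35.61
OASDI: $3560.64 × 0.075 = $267.05
PFL insurance: $3560.64 × 0.002 = $7.12
State disability insurance: $3560.64 × 0.018 = $64.09
Legal plan premium: $112.64
Total deductions = $35.61 + $267.05 + $7.12 + $64.09 + $112.64 = $486.51
Net pay = $3560.64 − $486.51 = $3074.13

$3074.13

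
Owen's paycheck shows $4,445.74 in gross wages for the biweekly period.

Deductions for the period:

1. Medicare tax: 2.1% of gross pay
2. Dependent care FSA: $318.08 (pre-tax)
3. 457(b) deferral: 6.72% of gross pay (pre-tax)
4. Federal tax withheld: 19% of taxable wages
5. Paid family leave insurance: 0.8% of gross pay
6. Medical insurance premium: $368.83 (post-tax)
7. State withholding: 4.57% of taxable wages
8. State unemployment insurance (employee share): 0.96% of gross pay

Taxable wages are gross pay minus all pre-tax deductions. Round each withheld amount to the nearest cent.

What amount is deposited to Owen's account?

$2,386.00

Dependent care FSA: $318.08
457(b) deferral: $4,445.74 × 0.0672 = $298.75
Pre-tax total = $318.08 + $298.75 = $616.83
Taxable wages = $4,445.74 − $616.83 = $3,828.91
Federal tax withheld: $3,828.91 × 0.19 = $727.49
State withholding: $3,828.91 × 0.0457 = $174.98
Medicare tax: $4,445.74 × 0.021 = $93.36
State unemployment insurance (employee share): $4,445.74 × 0.0096 = $42.68
Paid family leave insurance: $4,445.74 × 0.008 = $35.57
Medical insurance premium: $368.83
Total deductions = $318.08 + $298.75 + $727.49 + $174.98 + $93.36 + $42.68 + $35.57 + $368.83 = $2,059.74
Net pay = $4,445.74 − $2,059.74 = $2,386.00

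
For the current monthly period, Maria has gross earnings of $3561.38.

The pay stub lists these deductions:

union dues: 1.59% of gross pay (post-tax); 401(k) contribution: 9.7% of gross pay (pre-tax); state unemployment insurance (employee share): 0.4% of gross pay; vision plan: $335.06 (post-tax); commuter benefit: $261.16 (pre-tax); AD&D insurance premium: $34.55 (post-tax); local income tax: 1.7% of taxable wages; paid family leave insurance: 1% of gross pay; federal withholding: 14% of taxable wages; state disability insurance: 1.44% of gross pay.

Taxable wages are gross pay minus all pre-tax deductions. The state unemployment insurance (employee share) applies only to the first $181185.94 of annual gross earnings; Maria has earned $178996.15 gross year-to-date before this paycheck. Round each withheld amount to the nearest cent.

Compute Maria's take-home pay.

Commuter benefit: $261.16
401(k) contribution: $3561.38 × 0.097 = $345.45
Pre-tax total = $261.16 + $345.45 = $606.61
Taxable wages = $3561.38 − $606.61 = $2954.77
Federal withholding: $2954.77 × 0.14 = $413.67
Local income tax: $2954.77 × 0.017 = $50.23
Paid family leave insurance: $3561.38 × 0.01 = $35.61
State unemployment insurance (employee share): only $181185.94 − $178996.15 = $2189.79 of this check is subject → $2189.79 × 0.004 = $8.76
State disability insurance: $3561.38 × 0.0144 = $51.28
Union dues: $3561.38 × 0.0159 = $56.63
Vision plan: $335.06
AD&D insurance premium: $34.55
Total deductions = $261.16 + $345.45 + $413.67 + $50.23 + $35.61 + $8.76 + $51.28 + $56.63 + $335.06 + $34.55 = $1592.40
Net pay = $3561.38 − $1592.40 = $1968.98

$1968.98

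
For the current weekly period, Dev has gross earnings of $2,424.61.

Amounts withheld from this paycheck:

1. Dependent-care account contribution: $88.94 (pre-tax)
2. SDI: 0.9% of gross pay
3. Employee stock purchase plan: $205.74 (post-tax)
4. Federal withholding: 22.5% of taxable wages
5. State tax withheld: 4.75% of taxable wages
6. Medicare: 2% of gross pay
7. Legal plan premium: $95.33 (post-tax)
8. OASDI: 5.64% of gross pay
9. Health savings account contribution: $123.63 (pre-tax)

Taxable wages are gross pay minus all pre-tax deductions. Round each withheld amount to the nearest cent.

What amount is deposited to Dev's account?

Dependent-care account contribution: $88.94
Health savings account contribution: $123.63
Pre-tax total = $88.94 + $123.63 = $212.57
Taxable wages = $2,424.61 − $212.57 = $2,212.04
State tax withheld: $2,212.04 × 0.0475 = $105.07
Federal withholding: $2,212.04 × 0.225 = $497.71
Medicare: $2,424.61 × 0.02 = $48.49
OASDI: $2,424.61 × 0.0564 = $136.75
SDI: $2,424.61 × 0.009 = $21.82
Legal plan premium: $95.33
Employee stock purchase plan: $205.74
Total deductions = $88.94 + $123.63 + $105.07 + $497.71 + $48.49 + $136.75 + $21.82 + $95.33 + $205.74 = $1,323.48
Net pay = $2,424.61 − $1,323.48 = $1,101.13

$1,101.13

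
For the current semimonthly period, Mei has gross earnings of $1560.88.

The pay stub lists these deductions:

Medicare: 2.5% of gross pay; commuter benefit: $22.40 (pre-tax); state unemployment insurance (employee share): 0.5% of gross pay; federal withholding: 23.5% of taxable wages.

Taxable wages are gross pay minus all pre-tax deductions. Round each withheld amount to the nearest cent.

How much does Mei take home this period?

Commuter benefit: $22.40
Taxable wages = $1560.88 − $22.40 = $1538.48
Federal withholding: $1538.48 × 0.235 = $361.54
Medicare: $1560.88 × 0.025 = $39.02
State unemployment insurance (employee share): $1560.88 × 0.005 = $7.80
Total deductions = $22.40 + $361.54 + $39.02 + $7.80 = $430.76
Net pay = $1560.88 − $430.76 = $1130.12

$1130.12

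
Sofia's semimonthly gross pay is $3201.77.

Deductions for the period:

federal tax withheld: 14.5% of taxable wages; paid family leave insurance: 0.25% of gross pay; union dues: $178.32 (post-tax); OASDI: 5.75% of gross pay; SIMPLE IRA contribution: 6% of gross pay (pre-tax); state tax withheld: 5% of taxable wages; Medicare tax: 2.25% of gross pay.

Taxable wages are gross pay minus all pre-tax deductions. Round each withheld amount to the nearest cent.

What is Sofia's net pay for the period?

$1980.32

SIMPLE IRA contribution: $3201.77 × 0.06 = $192.11
Taxable wages = $3201.77 − $192.11 = $3009.66
Federal tax withheld: $3009.66 × 0.145 = $436.40
State tax withheld: $3009.66 × 0.05 = $150.48
Medicare tax: $3201.77 × 0.0225 = $72.04
OASDI: $3201.77 × 0.0575 = $184.10
Paid family leave insurance: $3201.77 × 0.0025 = $8.00
Union dues: $178.32
Total deductions = $192.11 + $436.40 + $150.48 + $72.04 + $184.10 + $8.00 + $178.32 = $1221.45
Net pay = $3201.77 − $1221.45 = $1980.32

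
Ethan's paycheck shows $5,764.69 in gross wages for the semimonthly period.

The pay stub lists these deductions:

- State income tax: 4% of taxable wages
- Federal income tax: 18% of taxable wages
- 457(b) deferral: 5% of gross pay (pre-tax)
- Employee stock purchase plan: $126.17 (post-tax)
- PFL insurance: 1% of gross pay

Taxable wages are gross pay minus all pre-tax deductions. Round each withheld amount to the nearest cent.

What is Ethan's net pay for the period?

$4,087.82

457(b) deferral: $5,764.69 × 0.05 = $288.23
Taxable wages = $5,764.69 − $288.23 = $5,476.46
Federal income tax: $5,476.46 × 0.18 = $985.76
State income tax: $5,476.46 × 0.04 = $219.06
PFL insurance: $5,764.69 × 0.01 = $57.65
Employee stock purchase plan: $126.17
Total deductions = $288.23 + $985.76 + $219.06 + $57.65 + $126.17 = $1,676.87
Net pay = $5,764.69 − $1,676.87 = $4,087.82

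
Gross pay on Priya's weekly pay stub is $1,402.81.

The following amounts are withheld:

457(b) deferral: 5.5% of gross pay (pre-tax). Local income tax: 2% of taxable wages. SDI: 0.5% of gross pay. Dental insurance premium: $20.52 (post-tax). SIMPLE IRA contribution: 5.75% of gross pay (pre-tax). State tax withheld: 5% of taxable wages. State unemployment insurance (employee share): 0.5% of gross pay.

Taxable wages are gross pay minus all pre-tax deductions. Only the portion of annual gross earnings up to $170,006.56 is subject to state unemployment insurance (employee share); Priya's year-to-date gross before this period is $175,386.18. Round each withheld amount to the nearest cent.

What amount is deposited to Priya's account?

$1,130.32

457(b) deferral: $1,402.81 × 0.055 = $77.15
SIMPLE IRA contribution: $1,402.81 × 0.0575 = $80.66
Pre-tax total = $77.15 + $80.66 = $157.81
Taxable wages = $1,402.81 − $157.81 = $1,245.00
State tax withheld: $1,245.00 × 0.05 = $62.25
Local income tax: $1,245.00 × 0.02 = $24.90
State unemployment insurance (employee share): annual cap $170,006.56 already reached (YTD $175,386.18), so $0.00
SDI: $1,402.81 × 0.005 = $7.01
Dental insurance premium: $20.52
Total deductions = $77.15 + $80.66 + $62.25 + $24.90 + $0.00 + $7.01 + $20.52 = $272.49
Net pay = $1,402.81 − $272.49 = $1,130.32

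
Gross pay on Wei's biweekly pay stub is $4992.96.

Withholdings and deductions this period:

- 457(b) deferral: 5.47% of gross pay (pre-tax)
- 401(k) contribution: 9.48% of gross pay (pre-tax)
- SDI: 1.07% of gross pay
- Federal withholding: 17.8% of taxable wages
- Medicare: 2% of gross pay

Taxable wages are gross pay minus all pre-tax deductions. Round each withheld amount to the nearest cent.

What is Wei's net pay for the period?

401(k) contribution: $4992.96 × 0.0948 = $473.33
457(b) deferral: $4992.96 × 0.0547 = $273.11
Pre-tax total = $473.33 + $273.11 = $746.44
Taxable wages = $4992.96 − $746.44 = $4246.52
Federal withholding: $4246.52 × 0.178 = $755.88
SDI: $4992.96 × 0.0107 = $53.42
Medicare: $4992.96 × 0.02 = $99.86
Total deductions = $473.33 + $273.11 + $755.88 + $53.42 + $99.86 = $1655.60
Net pay = $4992.96 − $1655.60 = $3337.36

$3337.36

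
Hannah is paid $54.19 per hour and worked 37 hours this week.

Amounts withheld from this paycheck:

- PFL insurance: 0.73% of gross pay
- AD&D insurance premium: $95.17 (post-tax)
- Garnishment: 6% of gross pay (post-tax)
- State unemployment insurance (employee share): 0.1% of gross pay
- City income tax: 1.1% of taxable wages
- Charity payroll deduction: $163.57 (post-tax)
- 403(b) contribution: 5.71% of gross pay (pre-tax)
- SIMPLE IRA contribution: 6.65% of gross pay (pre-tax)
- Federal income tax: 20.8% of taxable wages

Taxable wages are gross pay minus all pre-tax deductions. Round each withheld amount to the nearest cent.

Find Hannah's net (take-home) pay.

$976.69

Gross pay: 37 × $54.19 = $2,005.03
403(b) contribution: $2,005.03 × 0.0571 = $114.49
SIMPLE IRA contribution: $2,005.03 × 0.0665 = $133.33
Pre-tax total = $114.49 + $133.33 = $247.82
Taxable wages = $2,005.03 − $247.82 = $1,757.21
Federal income tax: $1,757.21 × 0.208 = $365.50
City income tax: $1,757.21 × 0.011 = $19.33
PFL insurance: $2,005.03 × 0.0073 = $14.64
State unemployment insurance (employee share): $2,005.03 × 0.001 = $2.01
Garnishment: $2,005.03 × 0.06 = $120.30
Charity payroll deduction: $163.57
AD&D insurance premium: $95.17
Total deductions = $114.49 + $133.33 + $365.50 + $19.33 + $14.64 + $2.01 + $120.30 + $163.57 + $95.17 = $1,028.34
Net pay = $2,005.03 − $1,028.34 = $976.69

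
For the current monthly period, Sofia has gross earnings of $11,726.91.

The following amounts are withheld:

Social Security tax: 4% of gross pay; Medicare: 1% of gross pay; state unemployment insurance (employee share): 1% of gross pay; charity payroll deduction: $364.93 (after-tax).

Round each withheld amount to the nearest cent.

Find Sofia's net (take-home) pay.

$10,658.36

Medicare: $11,726.91 × 0.01 = $117.27
State unemployment insurance (employee share): $11,726.91 × 0.01 = $117.27
Social Security tax: $11,726.91 × 0.04 = $469.08
Charity payroll deduction: $364.93
Total deductions = $117.27 + $117.27 + $469.08 + $364.93 = $1,068.55
Net pay = $11,726.91 − $1,068.55 = $10,658.36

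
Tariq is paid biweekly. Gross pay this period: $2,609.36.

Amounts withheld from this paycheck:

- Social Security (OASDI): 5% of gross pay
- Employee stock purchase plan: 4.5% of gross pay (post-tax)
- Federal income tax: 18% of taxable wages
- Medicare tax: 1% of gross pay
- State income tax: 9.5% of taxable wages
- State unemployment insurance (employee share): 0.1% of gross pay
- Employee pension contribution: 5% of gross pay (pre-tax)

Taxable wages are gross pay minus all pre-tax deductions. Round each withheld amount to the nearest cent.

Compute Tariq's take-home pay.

Employee pension contribution: $2,609.36 × 0.05 = $130.47
Taxable wages = $2,609.36 − $130.47 = $2,478.89
State income tax: $2,478.89 × 0.095 = $235.49
Federal income tax: $2,478.89 × 0.18 = $446.20
Social Security (OASDI): $2,609.36 × 0.05 = $130.47
Medicare tax: $2,609.36 × 0.01 = $26.09
State unemployment insurance (employee share): $2,609.36 × 0.001 = $2.61
Employee stock purchase plan: $2,609.36 × 0.045 = $117.42
Total deductions = $130.47 + $235.49 + $446.20 + $130.47 + $26.09 + $2.61 + $117.42 = $1,088.75
Net pay = $2,609.36 − $1,088.75 = $1,520.61

$1,520.61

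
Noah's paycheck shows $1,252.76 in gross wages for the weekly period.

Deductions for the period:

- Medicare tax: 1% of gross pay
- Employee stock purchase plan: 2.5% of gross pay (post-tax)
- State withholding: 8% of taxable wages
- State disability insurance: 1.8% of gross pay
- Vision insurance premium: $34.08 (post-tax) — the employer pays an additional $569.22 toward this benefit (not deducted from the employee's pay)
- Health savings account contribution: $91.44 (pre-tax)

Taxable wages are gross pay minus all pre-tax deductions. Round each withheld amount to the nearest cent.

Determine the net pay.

$967.93

Health savings account contribution: $91.44
Taxable wages = $1,252.76 − $91.44 = $1,161.32
State withholding: $1,161.32 × 0.08 = $92.91
State disability insurance: $1,252.76 × 0.018 = $22.55
Medicare tax: $1,252.76 × 0.01 = $12.53
Employee stock purchase plan: $1,252.76 × 0.025 = $31.32
Vision insurance premium: $34.08
(Employer's $569.22 toward vision insurance premium is not withheld from the employee.)
Total deductions = $91.44 + $92.91 + $22.55 + $12.53 + $31.32 + $34.08 = $284.83
Net pay = $1,252.76 − $284.83 = $967.93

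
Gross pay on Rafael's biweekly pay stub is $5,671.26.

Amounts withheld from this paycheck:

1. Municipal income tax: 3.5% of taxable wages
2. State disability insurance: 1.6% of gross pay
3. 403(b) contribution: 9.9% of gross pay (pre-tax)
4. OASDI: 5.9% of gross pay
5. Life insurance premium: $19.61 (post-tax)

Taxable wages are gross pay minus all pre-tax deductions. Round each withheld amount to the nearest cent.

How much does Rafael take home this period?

$4,486.02

403(b) contribution: $5,671.26 × 0.099 = $561.45
Taxable wages = $5,671.26 − $561.45 = $5,109.81
Municipal income tax: $5,109.81 × 0.035 = $178.84
State disability insurance: $5,671.26 × 0.016 = $90.74
OASDI: $5,671.26 × 0.059 = $334.60
Life insurance premium: $19.61
Total deductions = $561.45 + $178.84 + $90.74 + $334.60 + $19.61 = $1,185.24
Net pay = $5,671.26 − $1,185.24 = $4,486.02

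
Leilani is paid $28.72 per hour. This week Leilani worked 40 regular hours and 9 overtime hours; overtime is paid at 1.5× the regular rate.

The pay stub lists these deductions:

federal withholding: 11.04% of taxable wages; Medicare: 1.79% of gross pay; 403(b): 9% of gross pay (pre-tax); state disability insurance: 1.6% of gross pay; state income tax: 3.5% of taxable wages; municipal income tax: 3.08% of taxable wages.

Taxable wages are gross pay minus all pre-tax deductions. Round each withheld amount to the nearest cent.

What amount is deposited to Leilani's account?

$1,099.78

Regular pay: 40 × $28.72 = $1,148.80
Overtime pay: 9 × $28.72 × 1.5 = $387.72
Gross pay = $1,148.80 + $387.72 = $1,536.52
403(b): $1,536.52 × 0.09 = $138.29
Taxable wages = $1,536.52 − $138.29 = $1,398.23
Federal withholding: $1,398.23 × 0.1104 = $154.36
Municipal income tax: $1,398.23 × 0.0308 = $43.07
State income tax: $1,398.23 × 0.035 = $48.94
State disability insurance: $1,536.52 × 0.016 = $24.58
Medicare: $1,536.52 × 0.0179 = $27.50
Total deductions = $138.29 + $154.36 + $43.07 + $48.94 + $24.58 + $27.50 = $436.74
Net pay = $1,536.52 − $436.74 = $1,099.78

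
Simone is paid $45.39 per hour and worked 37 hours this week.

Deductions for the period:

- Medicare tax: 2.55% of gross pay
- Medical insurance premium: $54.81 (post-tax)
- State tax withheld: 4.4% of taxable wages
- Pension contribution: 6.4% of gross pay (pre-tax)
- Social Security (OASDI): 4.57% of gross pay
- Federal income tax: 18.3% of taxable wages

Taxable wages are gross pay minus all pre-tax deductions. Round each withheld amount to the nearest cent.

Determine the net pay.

$1040.72

Gross pay: 37 × $45.39 = $1679.43
Pension contribution: $1679.43 × 0.064 = $107.48
Taxable wages = $1679.43 − $107.48 = $1571.95
State tax withheld: $1571.95 × 0.044 = $69.17
Federal income tax: $1571.95 × 0.183 = $287.67
Social Security (OASDI): $1679.43 × 0.0457 = $76.75
Medicare tax: $1679.43 × 0.0255 = $42.83
Medical insurance premium: $54.81
Total deductions = $107.48 + $69.17 + $287.67 + $76.75 + $42.83 + $54.81 = $638.71
Net pay = $1679.43 − $638.71 = $1040.72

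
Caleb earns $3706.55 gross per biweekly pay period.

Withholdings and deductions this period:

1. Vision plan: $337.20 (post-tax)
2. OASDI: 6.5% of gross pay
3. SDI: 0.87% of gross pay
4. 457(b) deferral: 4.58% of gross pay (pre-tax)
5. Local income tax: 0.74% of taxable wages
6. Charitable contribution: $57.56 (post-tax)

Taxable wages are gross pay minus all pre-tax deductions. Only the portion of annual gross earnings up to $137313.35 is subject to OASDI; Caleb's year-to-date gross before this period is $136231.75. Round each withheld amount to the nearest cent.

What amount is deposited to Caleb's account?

457(b) deferral: $3706.55 × 0.0458 = $169.76
Taxable wages = $3706.55 − $169.76 = $3536.79
Local income tax: $3536.79 × 0.0074 = $26.17
OASDI: only $137313.35 − $136231.75 = $1081.60 of this check is subject → $1081.60 × 0.065 = $70.30
SDI: $3706.55 × 0.0087 = $32.25
Charitable contribution: $57.56
Vision plan: $337.20
Total deductions = $169.76 + $26.17 + $70.30 + $32.25 + $57.56 + $337.20 = $693.24
Net pay = $3706.55 − $693.24 = $3013.31

$3013.31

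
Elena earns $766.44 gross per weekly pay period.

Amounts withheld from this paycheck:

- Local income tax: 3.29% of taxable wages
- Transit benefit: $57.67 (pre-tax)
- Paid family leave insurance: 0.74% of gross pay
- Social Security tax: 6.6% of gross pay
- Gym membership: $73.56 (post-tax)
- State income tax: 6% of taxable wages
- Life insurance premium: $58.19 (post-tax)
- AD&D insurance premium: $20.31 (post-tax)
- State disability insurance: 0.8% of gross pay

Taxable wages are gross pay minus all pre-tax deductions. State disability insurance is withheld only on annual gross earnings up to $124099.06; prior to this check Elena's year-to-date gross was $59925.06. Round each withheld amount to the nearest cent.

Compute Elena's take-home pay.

Transit benefit: $57.67
Taxable wages = $766.44 − $57.67 = $708.77
Local income tax: $708.77 × 0.0329 = $23.32
State income tax: $708.77 × 0.06 = $42.53
State disability insurance: cap not yet reached, full $766.44 is subject → $766.44 × 0.008 = $6.13
Social Security tax: $766.44 × 0.066 = $50.59
Paid family leave insurance: $766.44 × 0.0074 = $5.67
Life insurance premium: $58.19
AD&D insurance premium: $20.31
Gym membership: $73.56
Total deductions = $57.67 + $23.32 + $42.53 + $6.13 + $50.59 + $5.67 + $58.19 + $20.31 + $73.56 = $337.97
Net pay = $766.44 − $337.97 = $428.47

$428.47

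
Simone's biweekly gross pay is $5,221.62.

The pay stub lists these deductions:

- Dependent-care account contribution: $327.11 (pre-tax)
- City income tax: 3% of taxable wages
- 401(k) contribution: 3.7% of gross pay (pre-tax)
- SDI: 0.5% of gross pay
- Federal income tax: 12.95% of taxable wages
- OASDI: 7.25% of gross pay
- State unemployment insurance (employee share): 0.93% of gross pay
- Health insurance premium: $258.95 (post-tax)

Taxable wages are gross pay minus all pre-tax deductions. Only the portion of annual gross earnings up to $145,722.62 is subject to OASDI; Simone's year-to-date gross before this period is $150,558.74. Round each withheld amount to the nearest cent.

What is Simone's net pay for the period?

$3,617.83

401(k) contribution: $5,221.62 × 0.037 = $193.20
Dependent-care account contribution: $327.11
Pre-tax total = $193.20 + $327.11 = $520.31
Taxable wages = $5,221.62 − $520.31 = $4,701.31
City income tax: $4,701.31 × 0.03 = $141.04
Federal income tax: $4,701.31 × 0.1295 = $608.82
OASDI: annual cap $145,722.62 already reached (YTD $150,558.74), so $0.00
State unemployment insurance (employee share): $5,221.62 × 0.0093 = $48.56
SDI: $5,221.62 × 0.005 = $26.11
Health insurance premium: $258.95
Total deductions = $193.20 + $327.11 + $141.04 + $608.82 + $0.00 + $48.56 + $26.11 + $258.95 = $1,603.79
Net pay = $5,221.62 − $1,603.79 = $3,617.83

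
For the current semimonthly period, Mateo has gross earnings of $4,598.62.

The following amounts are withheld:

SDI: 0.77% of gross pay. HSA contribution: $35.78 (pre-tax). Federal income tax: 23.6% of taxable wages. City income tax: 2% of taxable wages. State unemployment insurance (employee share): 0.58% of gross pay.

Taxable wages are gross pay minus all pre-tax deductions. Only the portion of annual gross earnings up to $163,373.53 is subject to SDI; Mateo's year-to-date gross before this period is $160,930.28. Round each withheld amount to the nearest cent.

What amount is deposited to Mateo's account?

$3,349.27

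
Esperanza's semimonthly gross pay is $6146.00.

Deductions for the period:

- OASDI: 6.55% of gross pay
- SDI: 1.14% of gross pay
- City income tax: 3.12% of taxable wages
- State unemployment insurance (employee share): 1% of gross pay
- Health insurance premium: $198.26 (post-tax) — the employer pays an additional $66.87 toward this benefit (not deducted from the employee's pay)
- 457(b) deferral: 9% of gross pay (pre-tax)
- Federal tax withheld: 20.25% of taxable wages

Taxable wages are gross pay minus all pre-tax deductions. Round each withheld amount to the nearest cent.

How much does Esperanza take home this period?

$3553.47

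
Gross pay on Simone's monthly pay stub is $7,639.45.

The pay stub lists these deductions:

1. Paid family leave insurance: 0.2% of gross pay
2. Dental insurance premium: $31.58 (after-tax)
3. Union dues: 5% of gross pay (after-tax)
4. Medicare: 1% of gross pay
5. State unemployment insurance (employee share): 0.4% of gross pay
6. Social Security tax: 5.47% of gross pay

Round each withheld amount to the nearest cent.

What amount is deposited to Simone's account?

$6,685.79

Social Security tax: $7,639.45 × 0.0547 = $417.88
State unemployment insurance (employee share): $7,639.45 × 0.004 = $30.56
Paid family leave insurance: $7,639.45 × 0.002 = $15.28
Medicare: $7,639.45 × 0.01 = $76.39
Dental insurance premium: $31.58
Union dues: $7,639.45 × 0.05 = $381.97
Total deductions = $417.88 + $30.56 + $15.28 + $76.39 + $31.58 + $381.97 = $953.66
Net pay = $7,639.45 − $953.66 = $6,685.79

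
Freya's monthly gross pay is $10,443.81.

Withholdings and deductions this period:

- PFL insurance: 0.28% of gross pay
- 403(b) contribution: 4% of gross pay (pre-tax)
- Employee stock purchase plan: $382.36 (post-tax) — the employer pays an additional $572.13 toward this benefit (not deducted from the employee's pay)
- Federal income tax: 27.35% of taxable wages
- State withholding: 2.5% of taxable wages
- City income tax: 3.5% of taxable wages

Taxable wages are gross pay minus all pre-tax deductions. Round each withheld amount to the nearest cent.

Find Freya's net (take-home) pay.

403(b) contribution: $10,443.81 × 0.04 = $417.75
Taxable wages = $10,443.81 − $417.75 = $10,026.06
City income tax: $10,026.06 × 0.035 = $350.91
Federal income tax: $10,026.06 × 0.2735 = $2,742.13
State withholding: $10,026.06 × 0.025 = $250.65
PFL insurance: $10,443.81 × 0.0028 = $29.24
Employee stock purchase plan: $382.36
(Employer's $572.13 toward employee stock purchase plan is not withheld from the employee.)
Total deductions = $417.75 + $350.91 + $2,742.13 + $250.65 + $29.24 + $382.36 = $4,173.04
Net pay = $10,443.81 − $4,173.04 = $6,270.77

$6,270.77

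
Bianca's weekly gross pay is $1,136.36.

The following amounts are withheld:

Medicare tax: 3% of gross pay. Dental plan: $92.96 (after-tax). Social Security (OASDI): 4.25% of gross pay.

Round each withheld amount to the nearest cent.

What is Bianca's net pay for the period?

$961.01

Medicare tax: $1,136.36 × 0.03 = $34.09
Social Security (OASDI): $1,136.36 × 0.0425 = $48.30
Dental plan: $92.96
Total deductions = $34.09 + $48.30 + $92.96 = $175.35
Net pay = $1,136.36 − $175.35 = $961.01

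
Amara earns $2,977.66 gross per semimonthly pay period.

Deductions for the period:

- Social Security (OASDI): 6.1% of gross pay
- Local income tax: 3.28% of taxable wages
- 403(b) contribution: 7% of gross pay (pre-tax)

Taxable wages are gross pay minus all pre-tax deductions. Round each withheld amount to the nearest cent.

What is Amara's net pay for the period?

$2,496.75

403(b) contribution: $2,977.66 × 0.07 = $208.44
Taxable wages = $2,977.66 − $208.44 = $2,769.22
Local income tax: $2,769.22 × 0.0328 = $90.83
Social Security (OASDI): $2,977.66 × 0.061 = $181.64
Total deductions = $208.44 + $90.83 + $181.64 = $480.91
Net pay = $2,977.66 − $480.91 = $2,496.75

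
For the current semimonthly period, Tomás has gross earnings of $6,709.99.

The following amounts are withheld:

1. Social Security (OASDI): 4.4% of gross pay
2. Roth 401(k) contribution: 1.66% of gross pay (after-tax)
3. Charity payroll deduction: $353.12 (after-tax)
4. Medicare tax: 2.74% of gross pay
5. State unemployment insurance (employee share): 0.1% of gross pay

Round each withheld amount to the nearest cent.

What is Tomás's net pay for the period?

Medicare tax: $6,709.99 × 0.0274 = $183.85
State unemployment insurance (employee share): $6,709.99 × 0.001 = $6.71
Social Security (OASDI): $6,709.99 × 0.044 = $295.24
Charity payroll deduction: $353.12
Roth 401(k) contribution: $6,709.99 × 0.0166 = $111.39
Total deductions = $183.85 + $6.71 + $295.24 + $353.12 + $111.39 = $950.31
Net pay = $6,709.99 − $950.31 = $5,759.68

$5,759.68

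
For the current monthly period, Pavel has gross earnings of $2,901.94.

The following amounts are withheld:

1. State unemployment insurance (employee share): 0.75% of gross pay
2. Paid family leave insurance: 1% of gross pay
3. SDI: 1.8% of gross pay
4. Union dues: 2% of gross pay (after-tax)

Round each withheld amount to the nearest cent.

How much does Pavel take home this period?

SDI: $2,901.94 × 0.018 = $52.23
Paid family leave insurance: $2,901.94 × 0.01 = $29.02
State unemployment insurance (employee share): $2,901.94 × 0.0075 = $21.76
Union dues: $2,901.94 × 0.02 = $58.04
Total deductions = $52.23 + $29.02 + $21.76 + $58.04 = $161.05
Net pay = $2,901.94 − $161.05 = $2,740.89

$2,740.89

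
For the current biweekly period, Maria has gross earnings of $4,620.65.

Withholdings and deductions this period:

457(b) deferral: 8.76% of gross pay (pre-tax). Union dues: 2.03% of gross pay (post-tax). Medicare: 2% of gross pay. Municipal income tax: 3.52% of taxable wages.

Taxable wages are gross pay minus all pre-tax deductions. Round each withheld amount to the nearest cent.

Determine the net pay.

$3,881.27

457(b) deferral: $4,620.65 × 0.0876 = $404.77
Taxable wages = $4,620.65 − $404.77 = $4,215.88
Municipal income tax: $4,215.88 × 0.0352 = $148.40
Medicare: $4,620.65 × 0.02 = $92.41
Union dues: $4,620.65 × 0.0203 = $93.80
Total deductions = $404.77 + $148.40 + $92.41 + $93.80 = $739.38
Net pay = $4,620.65 − $739.38 = $3,881.27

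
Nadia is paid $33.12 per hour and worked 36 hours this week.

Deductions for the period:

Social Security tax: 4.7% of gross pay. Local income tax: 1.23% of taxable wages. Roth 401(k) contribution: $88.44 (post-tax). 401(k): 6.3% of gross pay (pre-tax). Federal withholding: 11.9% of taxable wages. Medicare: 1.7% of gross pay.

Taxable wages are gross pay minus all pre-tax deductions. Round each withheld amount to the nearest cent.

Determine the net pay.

$805.76

Gross pay: 36 × $33.12 = $1,192.32
401(k): $1,192.32 × 0.063 = $75.12
Taxable wages = $1,192.32 − $75.12 = $1,117.20
Local income tax: $1,117.20 × 0.0123 = $13.74
Federal withholding: $1,117.20 × 0.119 = $132.95
Medicare: $1,192.32 × 0.017 = $20.27
Social Security tax: $1,192.32 × 0.047 = $56.04
Roth 401(k) contribution: $88.44
Total deductions = $75.12 + $13.74 + $132.95 + $20.27 + $56.04 + $88.44 = $386.56
Net pay = $1,192.32 − $386.56 = $805.76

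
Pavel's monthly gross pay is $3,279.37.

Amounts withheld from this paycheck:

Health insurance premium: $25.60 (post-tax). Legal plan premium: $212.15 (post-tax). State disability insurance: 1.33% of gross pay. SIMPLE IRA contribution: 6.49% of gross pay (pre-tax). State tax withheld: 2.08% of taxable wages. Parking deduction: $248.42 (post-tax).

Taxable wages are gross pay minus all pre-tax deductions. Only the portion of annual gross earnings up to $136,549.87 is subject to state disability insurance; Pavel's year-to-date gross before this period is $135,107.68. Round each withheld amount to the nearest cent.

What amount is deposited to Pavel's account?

$2,497.41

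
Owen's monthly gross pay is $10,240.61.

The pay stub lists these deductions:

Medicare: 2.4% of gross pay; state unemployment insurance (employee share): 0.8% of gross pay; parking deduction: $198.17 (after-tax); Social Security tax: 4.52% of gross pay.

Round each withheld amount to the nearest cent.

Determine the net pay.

Social Security tax: $10,240.61 × 0.0452 = $462.88
Medicare: $10,240.61 × 0.024 = $245.77
State unemployment insurance (employee share): $10,240.61 × 0.008 = $81.92
Parking deduction: $198.17
Total deductions = $462.88 + $245.77 + $81.92 + $198.17 = $988.74
Net pay = $10,240.61 − $988.74 = $9,251.87

$9,251.87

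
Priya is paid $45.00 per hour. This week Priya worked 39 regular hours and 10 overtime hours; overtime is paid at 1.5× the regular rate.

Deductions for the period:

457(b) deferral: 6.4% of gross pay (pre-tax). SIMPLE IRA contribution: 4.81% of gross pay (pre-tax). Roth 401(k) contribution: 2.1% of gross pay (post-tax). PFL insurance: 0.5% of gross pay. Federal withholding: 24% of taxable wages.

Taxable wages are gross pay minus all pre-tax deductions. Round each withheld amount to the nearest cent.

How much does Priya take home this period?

Regular pay: 39 × $45.00 = $1,755.00
Overtime pay: 10 × $45.00 × 1.5 = $675.00
Gross pay = $1,755.00 + $675.00 = $2,430.00
457(b) deferral: $2,430.00 × 0.064 = $155.52
SIMPLE IRA contribution: $2,430.00 × 0.0481 = $116.88
Pre-tax total = $155.52 + $116.88 = $272.40
Taxable wages = $2,430.00 − $272.40 = $2,157.60
Federal withholding: $2,157.60 × 0.24 = $517.82
PFL insurance: $2,430.00 × 0.005 = $12.15
Roth 401(k) contribution: $2,430.00 × 0.021 = $51.03
Total deductions = $155.52 + $116.88 + $517.82 + $12.15 + $51.03 = $853.40
Net pay = $2,430.00 − $853.40 = $1,576.60

$1,576.60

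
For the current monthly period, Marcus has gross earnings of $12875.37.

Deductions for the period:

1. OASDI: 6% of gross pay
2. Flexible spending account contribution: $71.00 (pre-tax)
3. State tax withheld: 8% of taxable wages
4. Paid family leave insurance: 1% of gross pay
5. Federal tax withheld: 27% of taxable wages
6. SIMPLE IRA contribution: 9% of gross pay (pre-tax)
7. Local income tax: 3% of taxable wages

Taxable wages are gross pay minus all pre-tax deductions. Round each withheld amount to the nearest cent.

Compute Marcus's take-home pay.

$6318.99

Flexible spending account contribution: $71.00
SIMPLE IRA contribution: $12875.37 × 0.09 = $1158.78
Pre-tax total = $71.00 + $1158.78 = $1229.78
Taxable wages = $12875.37 − $1229.78 = $11645.59
State tax withheld: $11645.59 × 0.08 = $931.65
Local income tax: $11645.59 × 0.03 = $349.37
Federal tax withheld: $11645.59 × 0.27 = $3144.31
Paid family leave insurance: $12875.37 × 0.01 = $128.75
OASDI: $12875.37 × 0.06 = $772.52
Total deductions = $71.00 + $1158.78 + $931.65 + $349.37 + $3144.31 + $128.75 + $772.52 = $6556.38
Net pay = $12875.37 − $6556.38 = $6318.99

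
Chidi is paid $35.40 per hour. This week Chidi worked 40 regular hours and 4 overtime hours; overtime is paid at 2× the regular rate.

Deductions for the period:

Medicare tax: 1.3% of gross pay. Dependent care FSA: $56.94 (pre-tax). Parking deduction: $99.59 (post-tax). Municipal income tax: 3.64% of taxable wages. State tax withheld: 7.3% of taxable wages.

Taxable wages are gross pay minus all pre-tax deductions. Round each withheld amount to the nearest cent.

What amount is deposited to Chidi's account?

Regular pay: 40 × $35.40 = $1,416.00
Overtime pay: 4 × $35.40 × 2 = $283.20
Gross pay = $1,416.00 + $283.20 = $1,699.20
Dependent care FSA: $56.94
Taxable wages = $1,699.20 − $56.94 = $1,642.26
Municipal income tax: $1,642.26 × 0.0364 = $59.78
State tax withheld: $1,642.26 × 0.073 = $119.88
Medicare tax: $1,699.20 × 0.013 = $22.09
Parking deduction: $99.59
Total deductions = $56.94 + $59.78 + $119.88 + $22.09 + $99.59 = $358.28
Net pay = $1,699.20 − $358.28 = $1,340.92

$1,340.92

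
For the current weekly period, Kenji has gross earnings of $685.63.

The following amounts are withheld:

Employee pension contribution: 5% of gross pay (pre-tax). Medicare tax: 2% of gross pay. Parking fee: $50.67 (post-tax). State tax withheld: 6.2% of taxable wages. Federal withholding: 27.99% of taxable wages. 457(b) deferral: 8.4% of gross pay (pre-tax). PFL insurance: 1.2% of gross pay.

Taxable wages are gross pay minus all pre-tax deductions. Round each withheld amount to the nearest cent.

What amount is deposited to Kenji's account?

457(b) deferral: $685.63 × 0.084 = $57.59
Employee pension contribution: $685.63 × 0.05 = $34.28
Pre-tax total = $57.59 + $34.28 = $91.87
Taxable wages = $685.63 − $91.87 = $593.76
State tax withheld: $593.76 × 0.062 = $36.81
Federal withholding: $593.76 × 0.2799 = $166.19
Medicare tax: $685.63 × 0.02 = $13.71
PFL insurance: $685.63 × 0.012 = $8.23
Parking fee: $50.67
Total deductions = $57.59 + $34.28 + $36.81 + $166.19 + $13.71 + $8.23 + $50.67 = $367.48
Net pay = $685.63 − $367.48 = $318.15

$318.15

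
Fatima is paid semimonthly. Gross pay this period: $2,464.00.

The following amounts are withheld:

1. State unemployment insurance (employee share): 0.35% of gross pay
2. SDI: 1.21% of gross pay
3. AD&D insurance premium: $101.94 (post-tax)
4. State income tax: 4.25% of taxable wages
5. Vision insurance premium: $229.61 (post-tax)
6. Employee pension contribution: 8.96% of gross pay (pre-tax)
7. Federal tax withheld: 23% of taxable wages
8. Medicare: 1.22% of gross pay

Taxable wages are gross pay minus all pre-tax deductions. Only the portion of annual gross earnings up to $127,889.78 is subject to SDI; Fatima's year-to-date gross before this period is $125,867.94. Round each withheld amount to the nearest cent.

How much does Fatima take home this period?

Employee pension contribution: $2,464.00 × 0.0896 = $220.77
Taxable wages = $2,464.00 − $220.77 = $2,243.23
Federal tax withheld: $2,243.23 × 0.23 = $515.94
State income tax: $2,243.23 × 0.0425 = $95.34
SDI: only $127,889.78 − $125,867.94 = $2,021.84 of this check is subject → $2,021.84 × 0.0121 = $24.46
State unemployment insurance (employee share): $2,464.00 × 0.0035 = $8.62
Medicare: $2,464.00 × 0.0122 = $30.06
Vision insurance premium: $229.61
AD&D insurance premium: $101.94
Total deductions = $220.77 + $515.94 + $95.34 + $24.46 + $8.62 + $30.06 + $229.61 + $101.94 = $1,226.74
Net pay = $2,464.00 − $1,226.74 = $1,237.26

$1,237.26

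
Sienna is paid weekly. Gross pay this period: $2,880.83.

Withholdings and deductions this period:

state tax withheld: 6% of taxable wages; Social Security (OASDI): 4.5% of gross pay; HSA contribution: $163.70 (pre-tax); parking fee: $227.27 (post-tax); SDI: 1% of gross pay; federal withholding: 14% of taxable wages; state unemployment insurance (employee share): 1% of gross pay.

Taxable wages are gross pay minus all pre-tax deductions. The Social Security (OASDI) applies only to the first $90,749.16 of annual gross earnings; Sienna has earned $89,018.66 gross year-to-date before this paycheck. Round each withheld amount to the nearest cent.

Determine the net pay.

$1,810.94

HSA contribution: $163.70
Taxable wages = $2,880.83 − $163.70 = $2,717.13
State tax withheld: $2,717.13 × 0.06 = $163.03
Federal withholding: $2,717.13 × 0.14 = $380.40
State unemployment insurance (employee share): $2,880.83 × 0.01 = $28.81
SDI: $2,880.83 × 0.01 = $28.81
Social Security (OASDI): only $90,749.16 − $89,018.66 = $1,730.50 of this check is subject → $1,730.50 × 0.045 = $77.87
Parking fee: $227.27
Total deductions = $163.70 + $163.03 + $380.40 + $28.81 + $28.81 + $77.87 + $227.27 = $1,069.89
Net pay = $2,880.83 − $1,069.89 = $1,810.94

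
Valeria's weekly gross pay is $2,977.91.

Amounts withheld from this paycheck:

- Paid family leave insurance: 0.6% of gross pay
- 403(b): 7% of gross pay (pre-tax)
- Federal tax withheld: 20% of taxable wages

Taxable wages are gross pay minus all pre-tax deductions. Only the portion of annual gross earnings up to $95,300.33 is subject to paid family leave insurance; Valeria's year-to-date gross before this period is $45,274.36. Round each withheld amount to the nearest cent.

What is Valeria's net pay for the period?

$2,197.70

403(b): $2,977.91 × 0.07 = $208.45
Taxable wages = $2,977.91 − $208.45 = $2,769.46
Federal tax withheld: $2,769.46 × 0.2 = $553.89
Paid family leave insurance: cap not yet reached, full $2,977.91 is subject → $2,977.91 × 0.006 = $17.87
Total deductions = $208.45 + $553.89 + $17.87 = $780.21
Net pay = $2,977.91 − $780.21 = $2,197.70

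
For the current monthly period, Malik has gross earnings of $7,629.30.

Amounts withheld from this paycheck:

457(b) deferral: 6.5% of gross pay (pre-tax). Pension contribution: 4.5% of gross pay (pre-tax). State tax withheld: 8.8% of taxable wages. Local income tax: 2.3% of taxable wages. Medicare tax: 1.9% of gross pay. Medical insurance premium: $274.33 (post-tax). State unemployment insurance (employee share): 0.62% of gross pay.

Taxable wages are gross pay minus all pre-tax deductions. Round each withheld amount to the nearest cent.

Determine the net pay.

$5,569.79

457(b) deferral: $7,629.30 × 0.065 = $495.90
Pension contribution: $7,629.30 × 0.045 = $343.32
Pre-tax total = $495.90 + $343.32 = $839.22
Taxable wages = $7,629.30 − $839.22 = $6,790.08
State tax withheld: $6,790.08 × 0.088 = $597.53
Local income tax: $6,790.08 × 0.023 = $156.17
State unemployment insurance (employee share): $7,629.30 × 0.0062 = $47.30
Medicare tax: $7,629.30 × 0.019 = $144.96
Medical insurance premium: $274.33
Total deductions = $495.90 + $343.32 + $597.53 + $156.17 + $47.30 + $144.96 + $274.33 = $2,059.51
Net pay = $7,629.30 − $2,059.51 = $5,569.79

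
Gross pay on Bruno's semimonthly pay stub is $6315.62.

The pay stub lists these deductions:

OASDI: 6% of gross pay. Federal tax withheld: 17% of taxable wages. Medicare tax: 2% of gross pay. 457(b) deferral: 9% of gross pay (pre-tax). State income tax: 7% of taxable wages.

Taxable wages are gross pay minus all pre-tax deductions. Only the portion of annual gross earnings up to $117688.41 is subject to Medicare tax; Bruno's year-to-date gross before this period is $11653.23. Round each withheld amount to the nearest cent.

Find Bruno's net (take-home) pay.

$3862.63

457(b) deferral: $6315.62 × 0.09 = $568.41
Taxable wages = $6315.62 − $568.41 = $5747.21
State income tax: $5747.21 × 0.07 = $402.30
Federal tax withheld: $5747.21 × 0.17 = $977.03
Medicare tax: cap not yet reached, full $6315.62 is subject → $6315.62 × 0.02 = $126.31
OASDI: $6315.62 × 0.06 = $378.94
Total deductions = $568.41 + $402.30 + $977.03 + $126.31 + $378.94 = $2452.99
Net pay = $6315.62 − $2452.99 = $3862.63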